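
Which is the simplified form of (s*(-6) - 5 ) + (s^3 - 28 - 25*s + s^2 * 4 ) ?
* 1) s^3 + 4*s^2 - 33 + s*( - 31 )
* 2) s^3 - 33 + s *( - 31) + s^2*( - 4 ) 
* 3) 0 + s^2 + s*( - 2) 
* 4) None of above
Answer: 1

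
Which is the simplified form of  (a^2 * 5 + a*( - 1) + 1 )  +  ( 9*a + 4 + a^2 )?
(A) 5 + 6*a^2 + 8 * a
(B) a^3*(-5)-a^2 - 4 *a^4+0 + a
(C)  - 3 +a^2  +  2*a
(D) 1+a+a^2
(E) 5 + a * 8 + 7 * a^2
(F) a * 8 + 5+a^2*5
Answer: A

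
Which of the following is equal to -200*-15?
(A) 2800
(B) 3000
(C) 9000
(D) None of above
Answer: B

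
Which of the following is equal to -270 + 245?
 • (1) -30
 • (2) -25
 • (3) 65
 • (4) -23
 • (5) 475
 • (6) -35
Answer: 2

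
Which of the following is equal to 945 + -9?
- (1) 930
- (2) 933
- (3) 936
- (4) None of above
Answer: 3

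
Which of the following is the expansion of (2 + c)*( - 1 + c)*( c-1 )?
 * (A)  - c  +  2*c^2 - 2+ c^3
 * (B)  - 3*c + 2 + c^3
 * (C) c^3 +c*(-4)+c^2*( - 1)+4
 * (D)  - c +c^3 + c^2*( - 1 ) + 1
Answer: B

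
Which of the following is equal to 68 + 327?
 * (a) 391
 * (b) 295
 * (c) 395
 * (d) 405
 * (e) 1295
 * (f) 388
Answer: c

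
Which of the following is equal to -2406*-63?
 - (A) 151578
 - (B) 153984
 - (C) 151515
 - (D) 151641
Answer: A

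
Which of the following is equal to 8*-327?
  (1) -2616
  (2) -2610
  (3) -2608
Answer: 1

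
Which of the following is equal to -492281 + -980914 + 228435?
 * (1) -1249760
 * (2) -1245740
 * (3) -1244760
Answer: 3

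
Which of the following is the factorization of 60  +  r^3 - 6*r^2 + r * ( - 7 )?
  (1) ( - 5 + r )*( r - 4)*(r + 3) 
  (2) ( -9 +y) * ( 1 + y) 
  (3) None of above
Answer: 1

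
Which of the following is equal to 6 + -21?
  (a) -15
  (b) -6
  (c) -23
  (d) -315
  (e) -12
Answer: a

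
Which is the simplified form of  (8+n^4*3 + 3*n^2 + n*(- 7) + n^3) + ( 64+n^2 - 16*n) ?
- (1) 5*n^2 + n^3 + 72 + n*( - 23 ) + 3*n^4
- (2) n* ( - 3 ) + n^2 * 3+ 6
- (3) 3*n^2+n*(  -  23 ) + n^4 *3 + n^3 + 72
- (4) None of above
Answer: 4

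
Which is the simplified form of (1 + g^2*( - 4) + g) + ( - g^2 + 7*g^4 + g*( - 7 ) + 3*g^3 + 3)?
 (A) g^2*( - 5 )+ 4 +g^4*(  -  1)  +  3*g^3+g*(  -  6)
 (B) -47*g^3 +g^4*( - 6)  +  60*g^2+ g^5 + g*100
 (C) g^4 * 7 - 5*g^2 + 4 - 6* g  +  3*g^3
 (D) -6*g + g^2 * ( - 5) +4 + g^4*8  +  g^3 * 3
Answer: C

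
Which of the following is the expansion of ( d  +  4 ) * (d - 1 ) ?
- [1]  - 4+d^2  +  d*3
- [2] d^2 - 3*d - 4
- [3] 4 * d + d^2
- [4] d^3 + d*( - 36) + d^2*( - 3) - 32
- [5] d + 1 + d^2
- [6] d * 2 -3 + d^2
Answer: 1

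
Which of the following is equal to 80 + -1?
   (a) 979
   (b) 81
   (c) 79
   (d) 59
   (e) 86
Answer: c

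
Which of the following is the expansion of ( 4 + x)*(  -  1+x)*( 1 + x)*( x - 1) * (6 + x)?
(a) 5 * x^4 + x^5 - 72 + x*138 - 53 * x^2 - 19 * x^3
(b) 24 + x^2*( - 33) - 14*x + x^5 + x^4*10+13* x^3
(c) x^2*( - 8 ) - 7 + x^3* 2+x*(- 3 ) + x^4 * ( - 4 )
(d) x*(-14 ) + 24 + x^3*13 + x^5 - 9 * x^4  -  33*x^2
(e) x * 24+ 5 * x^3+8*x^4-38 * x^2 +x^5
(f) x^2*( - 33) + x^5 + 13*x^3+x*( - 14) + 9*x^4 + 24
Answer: f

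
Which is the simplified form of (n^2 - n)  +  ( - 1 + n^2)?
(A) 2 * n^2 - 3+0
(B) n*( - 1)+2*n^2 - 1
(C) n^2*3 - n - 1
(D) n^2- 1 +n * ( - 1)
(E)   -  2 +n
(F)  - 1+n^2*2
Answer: B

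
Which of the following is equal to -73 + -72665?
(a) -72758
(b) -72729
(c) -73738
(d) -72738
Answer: d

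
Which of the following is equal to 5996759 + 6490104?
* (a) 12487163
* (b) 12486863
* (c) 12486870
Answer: b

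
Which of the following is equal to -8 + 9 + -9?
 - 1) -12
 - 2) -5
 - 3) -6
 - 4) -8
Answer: 4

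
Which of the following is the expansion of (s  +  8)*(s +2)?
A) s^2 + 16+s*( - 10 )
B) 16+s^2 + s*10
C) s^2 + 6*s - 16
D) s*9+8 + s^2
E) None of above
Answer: B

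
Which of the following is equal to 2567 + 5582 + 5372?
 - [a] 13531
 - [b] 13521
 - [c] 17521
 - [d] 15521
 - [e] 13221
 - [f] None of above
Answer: b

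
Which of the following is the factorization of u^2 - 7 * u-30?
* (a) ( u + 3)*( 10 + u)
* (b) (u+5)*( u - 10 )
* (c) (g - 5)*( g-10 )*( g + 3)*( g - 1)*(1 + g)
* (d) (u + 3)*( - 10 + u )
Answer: d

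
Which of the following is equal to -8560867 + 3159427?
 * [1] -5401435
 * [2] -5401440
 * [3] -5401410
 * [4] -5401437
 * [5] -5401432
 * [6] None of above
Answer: 2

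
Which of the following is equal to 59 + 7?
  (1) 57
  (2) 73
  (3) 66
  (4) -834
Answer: 3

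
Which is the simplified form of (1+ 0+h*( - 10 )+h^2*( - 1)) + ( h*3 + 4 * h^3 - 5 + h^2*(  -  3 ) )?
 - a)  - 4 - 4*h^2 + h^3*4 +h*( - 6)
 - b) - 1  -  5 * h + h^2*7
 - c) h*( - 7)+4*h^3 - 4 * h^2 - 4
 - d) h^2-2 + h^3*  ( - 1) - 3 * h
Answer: c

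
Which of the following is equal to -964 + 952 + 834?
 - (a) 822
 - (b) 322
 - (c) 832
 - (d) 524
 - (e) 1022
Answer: a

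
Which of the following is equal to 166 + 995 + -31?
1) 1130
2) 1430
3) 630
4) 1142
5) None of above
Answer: 1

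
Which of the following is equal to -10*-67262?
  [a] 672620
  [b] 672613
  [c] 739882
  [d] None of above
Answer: a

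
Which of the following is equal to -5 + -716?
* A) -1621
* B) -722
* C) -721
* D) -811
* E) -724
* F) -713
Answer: C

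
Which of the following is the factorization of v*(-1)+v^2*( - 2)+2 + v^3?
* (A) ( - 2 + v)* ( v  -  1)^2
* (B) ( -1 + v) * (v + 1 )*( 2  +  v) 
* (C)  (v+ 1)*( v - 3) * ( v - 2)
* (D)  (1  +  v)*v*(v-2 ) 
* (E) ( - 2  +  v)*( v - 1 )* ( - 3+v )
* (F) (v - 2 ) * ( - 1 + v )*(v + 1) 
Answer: F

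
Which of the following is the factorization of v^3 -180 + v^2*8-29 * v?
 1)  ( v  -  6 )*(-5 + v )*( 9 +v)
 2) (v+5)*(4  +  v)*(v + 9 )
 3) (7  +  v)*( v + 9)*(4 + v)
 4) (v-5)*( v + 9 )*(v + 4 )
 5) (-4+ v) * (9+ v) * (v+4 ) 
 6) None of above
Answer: 4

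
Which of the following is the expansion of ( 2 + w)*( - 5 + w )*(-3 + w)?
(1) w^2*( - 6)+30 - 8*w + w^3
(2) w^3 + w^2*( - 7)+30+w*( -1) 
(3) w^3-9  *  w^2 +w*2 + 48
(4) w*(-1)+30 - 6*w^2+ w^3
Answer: 4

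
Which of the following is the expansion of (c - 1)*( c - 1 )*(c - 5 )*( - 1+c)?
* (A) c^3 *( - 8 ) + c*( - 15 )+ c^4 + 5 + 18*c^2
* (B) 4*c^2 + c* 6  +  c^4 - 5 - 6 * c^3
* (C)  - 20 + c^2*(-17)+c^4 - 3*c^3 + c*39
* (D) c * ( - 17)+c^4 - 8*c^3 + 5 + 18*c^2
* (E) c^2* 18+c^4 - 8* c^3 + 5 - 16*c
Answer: E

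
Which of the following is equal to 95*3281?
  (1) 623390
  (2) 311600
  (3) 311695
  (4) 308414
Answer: 3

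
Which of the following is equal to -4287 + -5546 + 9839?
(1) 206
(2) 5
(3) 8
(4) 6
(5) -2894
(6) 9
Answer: 4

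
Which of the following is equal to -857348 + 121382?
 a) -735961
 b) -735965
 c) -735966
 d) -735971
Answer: c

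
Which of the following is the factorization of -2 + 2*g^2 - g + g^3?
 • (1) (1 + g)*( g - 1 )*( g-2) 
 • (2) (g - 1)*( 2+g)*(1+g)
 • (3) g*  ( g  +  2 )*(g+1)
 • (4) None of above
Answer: 2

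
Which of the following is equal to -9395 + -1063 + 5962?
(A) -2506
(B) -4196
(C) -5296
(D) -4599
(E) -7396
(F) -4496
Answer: F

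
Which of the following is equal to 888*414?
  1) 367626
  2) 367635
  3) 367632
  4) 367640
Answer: 3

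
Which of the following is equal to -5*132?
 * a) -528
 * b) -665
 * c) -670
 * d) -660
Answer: d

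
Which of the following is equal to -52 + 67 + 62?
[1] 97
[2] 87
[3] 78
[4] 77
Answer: 4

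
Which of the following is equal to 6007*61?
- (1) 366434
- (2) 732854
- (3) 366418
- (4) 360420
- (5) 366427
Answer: 5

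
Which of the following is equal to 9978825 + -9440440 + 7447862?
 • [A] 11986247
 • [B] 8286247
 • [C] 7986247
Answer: C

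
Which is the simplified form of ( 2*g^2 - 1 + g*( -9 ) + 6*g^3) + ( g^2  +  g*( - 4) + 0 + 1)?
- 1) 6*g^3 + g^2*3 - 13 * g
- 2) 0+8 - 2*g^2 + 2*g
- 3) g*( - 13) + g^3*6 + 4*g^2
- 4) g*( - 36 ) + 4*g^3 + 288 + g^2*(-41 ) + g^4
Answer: 1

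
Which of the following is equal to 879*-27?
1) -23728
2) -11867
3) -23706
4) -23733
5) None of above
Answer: 4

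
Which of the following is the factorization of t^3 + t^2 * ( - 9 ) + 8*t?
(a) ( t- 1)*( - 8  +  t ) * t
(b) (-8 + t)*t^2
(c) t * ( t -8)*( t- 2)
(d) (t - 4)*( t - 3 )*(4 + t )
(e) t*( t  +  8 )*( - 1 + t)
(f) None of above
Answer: a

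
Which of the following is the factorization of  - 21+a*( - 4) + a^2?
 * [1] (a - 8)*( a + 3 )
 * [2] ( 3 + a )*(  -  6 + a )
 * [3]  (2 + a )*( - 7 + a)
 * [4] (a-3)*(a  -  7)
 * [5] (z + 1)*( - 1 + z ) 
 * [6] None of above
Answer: 6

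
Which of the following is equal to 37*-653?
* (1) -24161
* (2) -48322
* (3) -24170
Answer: 1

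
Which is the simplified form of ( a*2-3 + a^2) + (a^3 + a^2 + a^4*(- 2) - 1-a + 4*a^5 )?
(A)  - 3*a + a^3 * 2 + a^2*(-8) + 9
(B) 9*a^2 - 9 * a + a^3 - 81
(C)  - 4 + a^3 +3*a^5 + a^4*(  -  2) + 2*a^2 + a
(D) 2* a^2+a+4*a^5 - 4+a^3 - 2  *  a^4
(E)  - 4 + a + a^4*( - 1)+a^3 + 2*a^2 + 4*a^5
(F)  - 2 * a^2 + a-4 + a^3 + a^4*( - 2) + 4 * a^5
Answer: D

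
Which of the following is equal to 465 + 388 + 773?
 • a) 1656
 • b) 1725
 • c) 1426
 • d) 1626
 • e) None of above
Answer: d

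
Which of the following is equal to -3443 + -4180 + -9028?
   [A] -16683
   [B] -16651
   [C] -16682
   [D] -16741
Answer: B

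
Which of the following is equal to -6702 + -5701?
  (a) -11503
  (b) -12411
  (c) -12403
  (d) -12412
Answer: c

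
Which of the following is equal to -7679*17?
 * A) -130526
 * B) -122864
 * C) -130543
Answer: C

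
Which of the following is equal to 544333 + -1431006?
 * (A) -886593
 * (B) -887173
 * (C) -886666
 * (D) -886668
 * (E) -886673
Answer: E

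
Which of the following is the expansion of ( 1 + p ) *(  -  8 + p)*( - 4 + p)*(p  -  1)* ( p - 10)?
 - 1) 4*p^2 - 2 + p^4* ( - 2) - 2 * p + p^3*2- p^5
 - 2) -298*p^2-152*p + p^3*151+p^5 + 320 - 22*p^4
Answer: 2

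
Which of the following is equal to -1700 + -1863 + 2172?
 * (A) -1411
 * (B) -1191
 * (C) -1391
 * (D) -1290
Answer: C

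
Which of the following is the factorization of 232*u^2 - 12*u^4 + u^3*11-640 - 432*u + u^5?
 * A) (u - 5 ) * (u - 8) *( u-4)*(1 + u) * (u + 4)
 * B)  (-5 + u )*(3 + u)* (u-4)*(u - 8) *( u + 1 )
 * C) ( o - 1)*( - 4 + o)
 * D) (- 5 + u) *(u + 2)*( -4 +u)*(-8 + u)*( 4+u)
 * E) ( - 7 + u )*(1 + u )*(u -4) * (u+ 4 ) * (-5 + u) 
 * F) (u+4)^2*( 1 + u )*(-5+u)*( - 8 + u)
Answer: A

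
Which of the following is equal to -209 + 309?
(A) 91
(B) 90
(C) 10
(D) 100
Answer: D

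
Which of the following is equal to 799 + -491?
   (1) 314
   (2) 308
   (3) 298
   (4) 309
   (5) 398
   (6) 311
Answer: 2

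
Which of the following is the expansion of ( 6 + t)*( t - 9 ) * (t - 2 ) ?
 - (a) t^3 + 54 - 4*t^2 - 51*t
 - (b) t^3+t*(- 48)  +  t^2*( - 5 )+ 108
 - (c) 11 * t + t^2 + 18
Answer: b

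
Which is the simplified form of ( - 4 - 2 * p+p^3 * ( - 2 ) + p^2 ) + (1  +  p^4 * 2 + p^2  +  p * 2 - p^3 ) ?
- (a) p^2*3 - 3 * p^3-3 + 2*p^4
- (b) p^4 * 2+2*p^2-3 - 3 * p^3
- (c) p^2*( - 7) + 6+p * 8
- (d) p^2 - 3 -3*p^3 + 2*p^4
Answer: b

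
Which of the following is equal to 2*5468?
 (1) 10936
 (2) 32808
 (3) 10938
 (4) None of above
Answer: 1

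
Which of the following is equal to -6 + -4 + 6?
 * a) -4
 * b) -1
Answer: a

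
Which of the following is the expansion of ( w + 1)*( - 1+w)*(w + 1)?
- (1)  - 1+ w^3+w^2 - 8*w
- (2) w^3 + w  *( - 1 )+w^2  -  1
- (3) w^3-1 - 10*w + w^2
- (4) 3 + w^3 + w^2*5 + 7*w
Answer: 2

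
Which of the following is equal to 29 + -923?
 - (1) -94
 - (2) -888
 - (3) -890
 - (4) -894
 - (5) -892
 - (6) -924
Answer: 4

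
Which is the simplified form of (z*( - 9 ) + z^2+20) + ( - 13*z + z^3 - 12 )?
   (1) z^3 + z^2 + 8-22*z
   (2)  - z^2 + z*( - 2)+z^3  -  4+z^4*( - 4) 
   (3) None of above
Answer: 1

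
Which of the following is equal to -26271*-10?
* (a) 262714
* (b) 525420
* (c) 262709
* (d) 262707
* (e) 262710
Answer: e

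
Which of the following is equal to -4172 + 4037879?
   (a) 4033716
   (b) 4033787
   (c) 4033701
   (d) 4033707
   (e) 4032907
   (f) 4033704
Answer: d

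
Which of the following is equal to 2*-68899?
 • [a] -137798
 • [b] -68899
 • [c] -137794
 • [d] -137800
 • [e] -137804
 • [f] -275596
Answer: a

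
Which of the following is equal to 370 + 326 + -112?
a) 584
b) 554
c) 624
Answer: a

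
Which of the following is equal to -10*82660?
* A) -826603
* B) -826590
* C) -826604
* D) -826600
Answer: D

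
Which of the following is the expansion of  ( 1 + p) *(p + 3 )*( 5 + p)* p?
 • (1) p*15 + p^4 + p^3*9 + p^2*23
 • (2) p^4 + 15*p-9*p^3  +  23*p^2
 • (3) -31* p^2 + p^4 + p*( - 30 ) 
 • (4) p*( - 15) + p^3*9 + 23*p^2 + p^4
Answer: 1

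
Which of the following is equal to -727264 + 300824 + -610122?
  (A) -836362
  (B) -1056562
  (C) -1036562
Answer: C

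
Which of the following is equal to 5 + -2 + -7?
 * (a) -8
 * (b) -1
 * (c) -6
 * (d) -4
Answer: d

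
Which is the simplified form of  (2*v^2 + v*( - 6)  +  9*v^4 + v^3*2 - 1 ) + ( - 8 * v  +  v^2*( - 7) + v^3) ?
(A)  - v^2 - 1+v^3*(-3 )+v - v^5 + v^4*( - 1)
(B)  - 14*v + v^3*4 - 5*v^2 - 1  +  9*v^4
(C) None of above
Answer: C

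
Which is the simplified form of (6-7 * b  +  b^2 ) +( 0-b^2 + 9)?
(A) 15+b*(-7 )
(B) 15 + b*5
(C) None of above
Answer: A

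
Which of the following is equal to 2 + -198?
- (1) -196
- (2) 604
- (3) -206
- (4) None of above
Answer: 1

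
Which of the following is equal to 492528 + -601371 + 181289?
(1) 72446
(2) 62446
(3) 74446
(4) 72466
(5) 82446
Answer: 1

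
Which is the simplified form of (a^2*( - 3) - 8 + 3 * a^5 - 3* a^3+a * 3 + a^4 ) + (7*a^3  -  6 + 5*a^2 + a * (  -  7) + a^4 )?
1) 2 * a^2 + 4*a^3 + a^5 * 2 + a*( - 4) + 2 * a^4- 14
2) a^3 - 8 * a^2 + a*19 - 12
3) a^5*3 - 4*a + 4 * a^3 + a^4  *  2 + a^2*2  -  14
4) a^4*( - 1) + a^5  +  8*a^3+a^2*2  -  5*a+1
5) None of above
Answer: 3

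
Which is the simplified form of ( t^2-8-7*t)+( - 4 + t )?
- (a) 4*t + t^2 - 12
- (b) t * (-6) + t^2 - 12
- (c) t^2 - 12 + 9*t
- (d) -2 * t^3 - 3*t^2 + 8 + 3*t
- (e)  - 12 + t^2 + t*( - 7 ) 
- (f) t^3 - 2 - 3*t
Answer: b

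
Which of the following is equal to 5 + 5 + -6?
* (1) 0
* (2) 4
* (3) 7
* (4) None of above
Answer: 2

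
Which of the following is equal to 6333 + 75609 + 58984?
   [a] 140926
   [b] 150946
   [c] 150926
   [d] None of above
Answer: a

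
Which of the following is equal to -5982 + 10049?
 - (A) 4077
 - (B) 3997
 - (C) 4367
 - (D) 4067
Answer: D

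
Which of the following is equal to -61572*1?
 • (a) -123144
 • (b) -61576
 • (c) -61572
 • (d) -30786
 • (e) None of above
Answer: c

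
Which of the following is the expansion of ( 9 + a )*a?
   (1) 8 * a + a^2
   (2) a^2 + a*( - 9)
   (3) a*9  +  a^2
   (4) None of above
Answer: 3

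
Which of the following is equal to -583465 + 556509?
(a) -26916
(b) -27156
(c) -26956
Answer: c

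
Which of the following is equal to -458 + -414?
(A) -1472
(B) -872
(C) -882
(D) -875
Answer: B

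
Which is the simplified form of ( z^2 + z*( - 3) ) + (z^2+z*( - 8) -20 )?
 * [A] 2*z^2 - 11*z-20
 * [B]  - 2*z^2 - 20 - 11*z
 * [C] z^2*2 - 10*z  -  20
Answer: A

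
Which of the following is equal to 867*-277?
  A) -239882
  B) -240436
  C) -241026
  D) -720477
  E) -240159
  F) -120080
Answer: E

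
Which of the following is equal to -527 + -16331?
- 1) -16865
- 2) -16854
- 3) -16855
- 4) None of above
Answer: 4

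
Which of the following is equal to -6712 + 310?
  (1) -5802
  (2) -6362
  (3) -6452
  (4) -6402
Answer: 4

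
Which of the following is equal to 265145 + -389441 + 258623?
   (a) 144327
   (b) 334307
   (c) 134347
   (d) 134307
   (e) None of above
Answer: e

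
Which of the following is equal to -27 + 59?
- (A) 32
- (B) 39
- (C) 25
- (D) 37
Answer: A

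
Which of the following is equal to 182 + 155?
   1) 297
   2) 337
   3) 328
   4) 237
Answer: 2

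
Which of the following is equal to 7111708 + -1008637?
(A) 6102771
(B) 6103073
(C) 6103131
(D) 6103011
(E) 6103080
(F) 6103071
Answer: F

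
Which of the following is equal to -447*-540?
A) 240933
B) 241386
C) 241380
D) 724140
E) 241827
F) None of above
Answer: C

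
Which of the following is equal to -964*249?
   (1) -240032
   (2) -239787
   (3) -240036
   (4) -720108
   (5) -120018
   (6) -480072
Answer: 3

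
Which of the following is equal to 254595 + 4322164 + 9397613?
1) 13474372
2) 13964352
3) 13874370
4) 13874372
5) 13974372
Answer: 5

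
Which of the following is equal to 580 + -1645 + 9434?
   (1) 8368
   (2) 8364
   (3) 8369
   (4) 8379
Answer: 3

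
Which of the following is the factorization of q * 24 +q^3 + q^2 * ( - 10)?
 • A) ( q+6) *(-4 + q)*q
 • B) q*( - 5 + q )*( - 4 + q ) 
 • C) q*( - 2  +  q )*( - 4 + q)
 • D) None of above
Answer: D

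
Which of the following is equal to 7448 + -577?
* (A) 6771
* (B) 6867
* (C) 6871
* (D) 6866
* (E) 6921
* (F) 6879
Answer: C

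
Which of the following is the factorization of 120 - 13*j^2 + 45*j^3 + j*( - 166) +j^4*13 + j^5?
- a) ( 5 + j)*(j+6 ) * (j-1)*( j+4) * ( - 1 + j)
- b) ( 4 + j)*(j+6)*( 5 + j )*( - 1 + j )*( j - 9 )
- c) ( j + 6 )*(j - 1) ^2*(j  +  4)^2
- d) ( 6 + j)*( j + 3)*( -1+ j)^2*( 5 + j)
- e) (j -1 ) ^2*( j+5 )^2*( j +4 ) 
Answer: a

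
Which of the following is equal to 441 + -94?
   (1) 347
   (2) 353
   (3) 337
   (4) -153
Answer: 1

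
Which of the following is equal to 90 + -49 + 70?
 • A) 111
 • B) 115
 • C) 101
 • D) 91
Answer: A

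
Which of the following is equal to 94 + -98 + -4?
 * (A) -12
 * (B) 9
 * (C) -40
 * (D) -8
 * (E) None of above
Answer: D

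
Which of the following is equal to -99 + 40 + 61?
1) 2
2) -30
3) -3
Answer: 1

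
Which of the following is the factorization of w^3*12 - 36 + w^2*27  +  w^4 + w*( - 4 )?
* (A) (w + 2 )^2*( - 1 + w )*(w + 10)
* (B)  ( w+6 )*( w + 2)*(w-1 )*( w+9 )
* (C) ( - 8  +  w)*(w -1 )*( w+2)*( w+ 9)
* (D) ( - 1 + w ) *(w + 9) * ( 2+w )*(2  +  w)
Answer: D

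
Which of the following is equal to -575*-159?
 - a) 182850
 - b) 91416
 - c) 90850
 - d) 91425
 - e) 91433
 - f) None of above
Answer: d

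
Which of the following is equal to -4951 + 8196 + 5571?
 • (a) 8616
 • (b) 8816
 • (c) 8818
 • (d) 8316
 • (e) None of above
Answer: b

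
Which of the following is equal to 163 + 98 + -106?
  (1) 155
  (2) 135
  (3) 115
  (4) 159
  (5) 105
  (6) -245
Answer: 1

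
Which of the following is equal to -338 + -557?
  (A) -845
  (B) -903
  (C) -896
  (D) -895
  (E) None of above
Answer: D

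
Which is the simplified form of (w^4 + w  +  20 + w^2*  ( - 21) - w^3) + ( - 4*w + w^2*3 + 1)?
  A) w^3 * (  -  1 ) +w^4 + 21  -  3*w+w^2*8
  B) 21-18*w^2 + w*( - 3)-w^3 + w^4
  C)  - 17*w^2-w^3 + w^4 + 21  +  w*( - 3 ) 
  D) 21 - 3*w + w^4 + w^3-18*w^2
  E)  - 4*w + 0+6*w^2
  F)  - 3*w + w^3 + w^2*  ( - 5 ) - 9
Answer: B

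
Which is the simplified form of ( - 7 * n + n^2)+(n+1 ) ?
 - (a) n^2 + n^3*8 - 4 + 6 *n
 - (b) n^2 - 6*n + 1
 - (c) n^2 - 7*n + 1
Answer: b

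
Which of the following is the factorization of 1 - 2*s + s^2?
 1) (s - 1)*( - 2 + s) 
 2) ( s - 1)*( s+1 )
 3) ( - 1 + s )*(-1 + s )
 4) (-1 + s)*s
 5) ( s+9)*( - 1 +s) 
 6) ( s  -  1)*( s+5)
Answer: 3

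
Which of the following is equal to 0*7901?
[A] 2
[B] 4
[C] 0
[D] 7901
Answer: C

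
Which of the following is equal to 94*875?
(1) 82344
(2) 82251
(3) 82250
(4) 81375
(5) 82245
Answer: 3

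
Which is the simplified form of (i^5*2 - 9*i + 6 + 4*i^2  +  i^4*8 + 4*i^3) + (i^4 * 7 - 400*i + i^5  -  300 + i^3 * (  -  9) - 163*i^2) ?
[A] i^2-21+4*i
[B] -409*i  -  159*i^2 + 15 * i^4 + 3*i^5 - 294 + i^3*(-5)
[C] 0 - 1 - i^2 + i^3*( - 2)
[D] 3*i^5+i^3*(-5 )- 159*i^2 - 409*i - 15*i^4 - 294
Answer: B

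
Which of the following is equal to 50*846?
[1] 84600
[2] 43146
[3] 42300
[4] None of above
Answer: 3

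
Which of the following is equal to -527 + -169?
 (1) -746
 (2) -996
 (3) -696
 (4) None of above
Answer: 3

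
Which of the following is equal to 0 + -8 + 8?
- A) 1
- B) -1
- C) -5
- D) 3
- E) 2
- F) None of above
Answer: F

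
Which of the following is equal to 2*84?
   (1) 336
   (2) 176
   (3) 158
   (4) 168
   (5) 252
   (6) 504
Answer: 4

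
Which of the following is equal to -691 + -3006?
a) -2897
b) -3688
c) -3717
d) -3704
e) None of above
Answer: e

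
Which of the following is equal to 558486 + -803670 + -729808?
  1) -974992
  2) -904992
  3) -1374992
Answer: 1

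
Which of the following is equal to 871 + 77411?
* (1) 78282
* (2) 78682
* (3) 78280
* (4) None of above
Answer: 1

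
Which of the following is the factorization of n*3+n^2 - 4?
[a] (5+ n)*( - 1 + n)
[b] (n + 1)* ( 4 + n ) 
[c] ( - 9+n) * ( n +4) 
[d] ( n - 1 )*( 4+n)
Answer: d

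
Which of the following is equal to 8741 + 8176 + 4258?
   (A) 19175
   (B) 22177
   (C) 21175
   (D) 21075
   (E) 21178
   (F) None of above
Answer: C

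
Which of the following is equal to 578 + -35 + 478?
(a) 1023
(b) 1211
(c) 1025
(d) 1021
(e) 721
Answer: d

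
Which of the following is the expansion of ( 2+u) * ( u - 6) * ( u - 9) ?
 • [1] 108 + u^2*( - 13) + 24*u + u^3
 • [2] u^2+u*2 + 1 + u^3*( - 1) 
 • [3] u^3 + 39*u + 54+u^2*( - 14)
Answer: 1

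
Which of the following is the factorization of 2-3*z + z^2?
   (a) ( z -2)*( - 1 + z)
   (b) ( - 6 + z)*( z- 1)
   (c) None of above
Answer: a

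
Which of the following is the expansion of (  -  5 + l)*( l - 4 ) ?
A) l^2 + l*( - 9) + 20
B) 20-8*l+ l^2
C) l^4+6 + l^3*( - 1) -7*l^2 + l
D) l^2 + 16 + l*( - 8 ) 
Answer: A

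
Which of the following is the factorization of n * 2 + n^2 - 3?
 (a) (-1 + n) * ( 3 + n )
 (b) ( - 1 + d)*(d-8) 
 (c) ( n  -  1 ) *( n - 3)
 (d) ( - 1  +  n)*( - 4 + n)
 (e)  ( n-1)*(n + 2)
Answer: a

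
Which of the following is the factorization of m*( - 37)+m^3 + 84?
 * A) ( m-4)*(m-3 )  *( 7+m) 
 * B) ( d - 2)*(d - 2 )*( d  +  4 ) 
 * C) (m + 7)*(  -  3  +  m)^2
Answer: A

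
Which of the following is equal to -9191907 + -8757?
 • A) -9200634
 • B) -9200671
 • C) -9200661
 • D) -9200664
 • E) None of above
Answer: D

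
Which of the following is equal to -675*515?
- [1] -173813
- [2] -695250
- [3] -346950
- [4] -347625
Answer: 4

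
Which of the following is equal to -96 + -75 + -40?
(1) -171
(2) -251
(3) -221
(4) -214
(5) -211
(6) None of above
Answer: 5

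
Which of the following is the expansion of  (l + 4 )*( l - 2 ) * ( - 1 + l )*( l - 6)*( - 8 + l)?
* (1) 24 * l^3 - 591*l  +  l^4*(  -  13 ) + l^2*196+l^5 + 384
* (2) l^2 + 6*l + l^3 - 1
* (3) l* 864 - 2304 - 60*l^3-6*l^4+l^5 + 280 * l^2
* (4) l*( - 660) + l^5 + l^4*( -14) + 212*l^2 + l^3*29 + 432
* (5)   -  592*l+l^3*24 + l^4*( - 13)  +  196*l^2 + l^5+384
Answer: 5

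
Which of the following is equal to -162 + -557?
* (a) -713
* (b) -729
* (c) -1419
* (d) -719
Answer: d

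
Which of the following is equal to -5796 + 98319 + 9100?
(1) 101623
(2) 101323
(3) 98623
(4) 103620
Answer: 1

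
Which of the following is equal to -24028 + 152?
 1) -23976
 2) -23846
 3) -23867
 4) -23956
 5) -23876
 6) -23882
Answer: 5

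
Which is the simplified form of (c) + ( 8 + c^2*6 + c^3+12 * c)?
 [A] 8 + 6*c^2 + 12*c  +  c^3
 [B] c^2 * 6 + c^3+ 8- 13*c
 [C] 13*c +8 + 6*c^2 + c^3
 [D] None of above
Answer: C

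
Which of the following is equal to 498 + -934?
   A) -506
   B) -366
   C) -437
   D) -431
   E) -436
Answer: E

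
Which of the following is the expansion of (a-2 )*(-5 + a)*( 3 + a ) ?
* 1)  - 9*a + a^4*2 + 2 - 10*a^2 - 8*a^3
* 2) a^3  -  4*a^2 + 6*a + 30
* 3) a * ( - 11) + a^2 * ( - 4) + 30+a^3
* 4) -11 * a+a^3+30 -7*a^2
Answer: 3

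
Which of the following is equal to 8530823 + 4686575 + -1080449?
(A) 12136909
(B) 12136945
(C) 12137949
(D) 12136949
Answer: D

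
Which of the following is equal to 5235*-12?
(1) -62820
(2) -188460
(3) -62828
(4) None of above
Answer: 1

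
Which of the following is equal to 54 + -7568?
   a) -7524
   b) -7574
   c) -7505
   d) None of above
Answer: d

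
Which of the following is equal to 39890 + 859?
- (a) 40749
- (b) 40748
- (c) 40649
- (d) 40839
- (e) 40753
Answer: a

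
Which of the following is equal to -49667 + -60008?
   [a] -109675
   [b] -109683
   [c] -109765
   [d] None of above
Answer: a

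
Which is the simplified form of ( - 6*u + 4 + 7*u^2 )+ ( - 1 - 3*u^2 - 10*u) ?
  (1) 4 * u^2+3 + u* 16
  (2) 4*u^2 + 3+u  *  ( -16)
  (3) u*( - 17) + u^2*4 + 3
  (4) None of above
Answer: 2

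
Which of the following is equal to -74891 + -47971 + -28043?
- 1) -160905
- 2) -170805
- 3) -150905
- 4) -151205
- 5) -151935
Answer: 3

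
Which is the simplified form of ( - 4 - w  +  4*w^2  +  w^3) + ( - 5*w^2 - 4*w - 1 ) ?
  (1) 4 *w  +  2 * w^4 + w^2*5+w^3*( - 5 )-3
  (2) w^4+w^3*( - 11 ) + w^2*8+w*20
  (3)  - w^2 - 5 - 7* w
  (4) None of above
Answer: 4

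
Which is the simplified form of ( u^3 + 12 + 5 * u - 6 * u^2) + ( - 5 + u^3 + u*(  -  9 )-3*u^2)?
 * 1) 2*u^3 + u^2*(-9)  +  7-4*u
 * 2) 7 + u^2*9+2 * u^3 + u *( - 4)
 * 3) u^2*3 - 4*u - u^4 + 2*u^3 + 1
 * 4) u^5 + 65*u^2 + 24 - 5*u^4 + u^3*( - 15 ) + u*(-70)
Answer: 1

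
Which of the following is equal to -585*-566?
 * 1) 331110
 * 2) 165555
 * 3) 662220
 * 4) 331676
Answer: 1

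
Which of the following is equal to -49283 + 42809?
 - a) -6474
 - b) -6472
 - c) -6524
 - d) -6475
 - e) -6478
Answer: a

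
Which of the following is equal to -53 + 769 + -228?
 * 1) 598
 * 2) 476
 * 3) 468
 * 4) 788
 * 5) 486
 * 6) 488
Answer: 6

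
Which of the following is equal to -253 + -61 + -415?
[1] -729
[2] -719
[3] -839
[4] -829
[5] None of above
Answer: 1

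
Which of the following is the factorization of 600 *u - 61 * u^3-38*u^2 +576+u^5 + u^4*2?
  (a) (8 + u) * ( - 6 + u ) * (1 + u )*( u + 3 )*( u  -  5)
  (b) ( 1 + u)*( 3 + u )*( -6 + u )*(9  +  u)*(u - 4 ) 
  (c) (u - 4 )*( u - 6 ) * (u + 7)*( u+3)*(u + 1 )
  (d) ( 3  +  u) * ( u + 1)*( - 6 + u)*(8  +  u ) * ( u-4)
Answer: d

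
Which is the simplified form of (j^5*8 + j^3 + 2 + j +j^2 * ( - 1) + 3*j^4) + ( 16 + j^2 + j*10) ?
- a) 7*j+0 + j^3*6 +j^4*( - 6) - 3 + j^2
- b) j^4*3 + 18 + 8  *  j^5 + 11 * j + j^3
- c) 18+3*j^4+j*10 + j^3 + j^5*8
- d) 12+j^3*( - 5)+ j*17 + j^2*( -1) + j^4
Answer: b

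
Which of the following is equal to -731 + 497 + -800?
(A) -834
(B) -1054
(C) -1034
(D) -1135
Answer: C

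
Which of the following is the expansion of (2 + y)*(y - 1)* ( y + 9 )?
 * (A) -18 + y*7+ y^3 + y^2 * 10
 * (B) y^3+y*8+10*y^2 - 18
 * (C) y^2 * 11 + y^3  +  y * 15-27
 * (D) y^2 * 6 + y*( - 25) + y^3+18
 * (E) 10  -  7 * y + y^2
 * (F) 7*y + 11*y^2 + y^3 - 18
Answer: A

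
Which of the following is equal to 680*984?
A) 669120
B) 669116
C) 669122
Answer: A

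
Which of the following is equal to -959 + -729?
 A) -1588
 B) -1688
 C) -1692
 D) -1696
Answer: B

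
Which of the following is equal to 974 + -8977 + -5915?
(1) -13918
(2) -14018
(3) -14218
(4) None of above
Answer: 1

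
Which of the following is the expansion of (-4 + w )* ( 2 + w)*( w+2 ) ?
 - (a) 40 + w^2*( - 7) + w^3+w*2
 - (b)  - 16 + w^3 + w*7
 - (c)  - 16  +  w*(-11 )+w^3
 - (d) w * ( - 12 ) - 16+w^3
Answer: d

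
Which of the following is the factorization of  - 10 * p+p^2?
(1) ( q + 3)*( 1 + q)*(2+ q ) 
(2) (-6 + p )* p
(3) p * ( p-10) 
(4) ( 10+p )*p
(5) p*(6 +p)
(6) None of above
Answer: 3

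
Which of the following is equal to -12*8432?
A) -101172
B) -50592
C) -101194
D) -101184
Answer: D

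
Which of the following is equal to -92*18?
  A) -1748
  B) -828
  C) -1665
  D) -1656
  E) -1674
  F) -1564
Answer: D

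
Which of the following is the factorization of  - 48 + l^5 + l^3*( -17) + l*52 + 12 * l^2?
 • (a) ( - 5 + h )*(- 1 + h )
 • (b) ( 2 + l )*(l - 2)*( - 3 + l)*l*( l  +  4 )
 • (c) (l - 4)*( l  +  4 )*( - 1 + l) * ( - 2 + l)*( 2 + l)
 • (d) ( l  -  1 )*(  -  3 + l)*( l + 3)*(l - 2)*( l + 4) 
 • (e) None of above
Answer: e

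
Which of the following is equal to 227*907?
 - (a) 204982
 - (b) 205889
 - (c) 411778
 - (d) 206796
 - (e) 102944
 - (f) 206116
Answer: b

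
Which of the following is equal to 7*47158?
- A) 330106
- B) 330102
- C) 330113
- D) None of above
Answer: A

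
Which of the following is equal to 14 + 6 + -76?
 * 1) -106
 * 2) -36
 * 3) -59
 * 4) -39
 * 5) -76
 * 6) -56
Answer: 6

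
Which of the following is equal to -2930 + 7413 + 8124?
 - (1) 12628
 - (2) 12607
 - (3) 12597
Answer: 2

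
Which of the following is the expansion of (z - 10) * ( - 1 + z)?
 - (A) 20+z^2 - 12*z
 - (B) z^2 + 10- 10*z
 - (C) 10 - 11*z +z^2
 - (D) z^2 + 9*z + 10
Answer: C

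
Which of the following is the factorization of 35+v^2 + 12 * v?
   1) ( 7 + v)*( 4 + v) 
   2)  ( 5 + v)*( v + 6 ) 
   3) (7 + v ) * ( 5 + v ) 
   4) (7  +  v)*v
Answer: 3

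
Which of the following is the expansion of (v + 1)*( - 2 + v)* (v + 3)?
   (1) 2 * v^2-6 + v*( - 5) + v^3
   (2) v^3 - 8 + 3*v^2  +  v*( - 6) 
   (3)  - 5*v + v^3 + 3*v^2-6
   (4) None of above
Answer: 1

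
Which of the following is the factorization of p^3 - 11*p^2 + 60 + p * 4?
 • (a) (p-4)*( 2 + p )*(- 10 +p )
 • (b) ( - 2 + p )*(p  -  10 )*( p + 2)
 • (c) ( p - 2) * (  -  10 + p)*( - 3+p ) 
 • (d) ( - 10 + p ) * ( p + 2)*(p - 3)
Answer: d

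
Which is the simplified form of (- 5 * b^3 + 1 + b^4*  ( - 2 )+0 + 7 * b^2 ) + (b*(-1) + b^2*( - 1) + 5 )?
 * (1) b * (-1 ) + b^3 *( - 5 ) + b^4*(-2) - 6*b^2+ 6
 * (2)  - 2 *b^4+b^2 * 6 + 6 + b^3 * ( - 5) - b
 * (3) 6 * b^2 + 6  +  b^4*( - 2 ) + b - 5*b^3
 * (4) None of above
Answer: 2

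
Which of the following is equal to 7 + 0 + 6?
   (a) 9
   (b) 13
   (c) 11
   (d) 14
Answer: b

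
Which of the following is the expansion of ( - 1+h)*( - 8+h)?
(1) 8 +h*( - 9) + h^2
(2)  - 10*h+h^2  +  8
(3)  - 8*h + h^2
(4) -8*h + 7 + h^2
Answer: 1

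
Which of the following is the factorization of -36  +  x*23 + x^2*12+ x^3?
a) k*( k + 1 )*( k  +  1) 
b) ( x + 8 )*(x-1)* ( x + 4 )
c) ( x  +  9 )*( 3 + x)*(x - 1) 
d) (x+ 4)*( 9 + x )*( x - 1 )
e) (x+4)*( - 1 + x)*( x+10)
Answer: d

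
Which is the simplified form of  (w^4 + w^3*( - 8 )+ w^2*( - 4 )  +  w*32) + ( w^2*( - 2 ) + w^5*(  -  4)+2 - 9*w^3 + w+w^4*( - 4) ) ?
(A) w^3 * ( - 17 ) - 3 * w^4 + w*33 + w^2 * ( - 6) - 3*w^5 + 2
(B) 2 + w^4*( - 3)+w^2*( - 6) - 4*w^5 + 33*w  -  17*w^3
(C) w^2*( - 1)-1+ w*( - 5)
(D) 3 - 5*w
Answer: B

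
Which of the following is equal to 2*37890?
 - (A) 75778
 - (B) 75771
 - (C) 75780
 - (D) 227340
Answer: C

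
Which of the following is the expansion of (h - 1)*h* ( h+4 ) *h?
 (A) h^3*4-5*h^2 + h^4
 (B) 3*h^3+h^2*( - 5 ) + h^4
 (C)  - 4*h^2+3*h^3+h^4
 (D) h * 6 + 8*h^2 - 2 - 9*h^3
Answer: C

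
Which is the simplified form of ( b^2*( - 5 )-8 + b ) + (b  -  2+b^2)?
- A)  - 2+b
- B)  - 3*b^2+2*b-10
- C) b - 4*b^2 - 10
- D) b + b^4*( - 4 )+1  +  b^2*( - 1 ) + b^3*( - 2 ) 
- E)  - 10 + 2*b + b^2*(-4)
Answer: E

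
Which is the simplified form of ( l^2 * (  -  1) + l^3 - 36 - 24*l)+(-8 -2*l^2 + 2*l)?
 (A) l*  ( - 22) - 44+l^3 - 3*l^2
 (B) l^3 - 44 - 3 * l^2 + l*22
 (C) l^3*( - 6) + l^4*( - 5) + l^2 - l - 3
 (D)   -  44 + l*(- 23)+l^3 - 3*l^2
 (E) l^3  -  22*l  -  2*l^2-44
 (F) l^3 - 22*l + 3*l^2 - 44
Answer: A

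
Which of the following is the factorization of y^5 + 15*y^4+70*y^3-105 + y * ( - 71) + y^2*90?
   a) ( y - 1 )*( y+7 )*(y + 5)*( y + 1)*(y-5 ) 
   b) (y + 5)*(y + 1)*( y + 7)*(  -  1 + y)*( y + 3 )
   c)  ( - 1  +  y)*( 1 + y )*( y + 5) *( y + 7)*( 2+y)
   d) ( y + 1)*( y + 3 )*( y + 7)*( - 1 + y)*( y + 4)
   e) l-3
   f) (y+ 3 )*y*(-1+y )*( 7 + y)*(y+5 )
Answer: b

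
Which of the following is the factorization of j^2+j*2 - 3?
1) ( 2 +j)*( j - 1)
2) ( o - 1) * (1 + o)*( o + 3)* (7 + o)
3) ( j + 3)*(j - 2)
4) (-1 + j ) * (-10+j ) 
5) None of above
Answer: 5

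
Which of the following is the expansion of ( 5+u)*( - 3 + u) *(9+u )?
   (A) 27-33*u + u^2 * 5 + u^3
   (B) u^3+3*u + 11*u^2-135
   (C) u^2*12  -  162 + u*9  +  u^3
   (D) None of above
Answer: B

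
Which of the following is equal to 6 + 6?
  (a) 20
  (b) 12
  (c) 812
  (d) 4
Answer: b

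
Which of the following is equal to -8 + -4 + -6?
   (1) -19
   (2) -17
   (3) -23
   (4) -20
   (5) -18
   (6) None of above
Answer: 5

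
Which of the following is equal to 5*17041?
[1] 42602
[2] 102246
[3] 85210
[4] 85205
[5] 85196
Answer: 4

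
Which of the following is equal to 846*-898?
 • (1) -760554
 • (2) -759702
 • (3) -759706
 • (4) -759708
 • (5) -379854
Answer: 4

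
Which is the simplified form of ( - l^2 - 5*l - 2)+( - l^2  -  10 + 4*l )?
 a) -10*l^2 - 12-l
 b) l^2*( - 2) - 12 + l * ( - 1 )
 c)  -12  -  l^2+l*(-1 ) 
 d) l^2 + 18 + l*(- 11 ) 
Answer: b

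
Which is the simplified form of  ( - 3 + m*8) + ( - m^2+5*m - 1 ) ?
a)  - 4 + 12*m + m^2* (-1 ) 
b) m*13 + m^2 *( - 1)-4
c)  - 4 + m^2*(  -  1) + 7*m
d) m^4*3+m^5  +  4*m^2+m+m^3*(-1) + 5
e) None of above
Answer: b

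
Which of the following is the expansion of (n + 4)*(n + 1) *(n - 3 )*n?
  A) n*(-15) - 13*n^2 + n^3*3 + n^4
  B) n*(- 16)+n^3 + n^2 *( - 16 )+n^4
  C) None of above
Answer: C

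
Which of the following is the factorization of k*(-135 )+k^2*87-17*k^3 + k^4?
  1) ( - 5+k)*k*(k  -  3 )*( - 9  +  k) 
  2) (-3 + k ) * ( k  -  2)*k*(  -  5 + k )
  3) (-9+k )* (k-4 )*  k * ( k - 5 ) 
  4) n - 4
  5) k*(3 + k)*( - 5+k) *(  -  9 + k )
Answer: 1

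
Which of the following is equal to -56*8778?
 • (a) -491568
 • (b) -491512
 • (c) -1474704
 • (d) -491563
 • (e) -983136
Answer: a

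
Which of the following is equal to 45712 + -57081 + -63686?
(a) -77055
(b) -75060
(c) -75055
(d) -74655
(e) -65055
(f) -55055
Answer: c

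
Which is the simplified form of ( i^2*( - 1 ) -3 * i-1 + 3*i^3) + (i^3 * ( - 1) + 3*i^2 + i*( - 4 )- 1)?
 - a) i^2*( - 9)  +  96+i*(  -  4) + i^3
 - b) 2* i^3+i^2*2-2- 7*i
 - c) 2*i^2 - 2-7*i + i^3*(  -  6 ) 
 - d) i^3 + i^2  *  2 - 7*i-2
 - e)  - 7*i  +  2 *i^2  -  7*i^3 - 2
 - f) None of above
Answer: b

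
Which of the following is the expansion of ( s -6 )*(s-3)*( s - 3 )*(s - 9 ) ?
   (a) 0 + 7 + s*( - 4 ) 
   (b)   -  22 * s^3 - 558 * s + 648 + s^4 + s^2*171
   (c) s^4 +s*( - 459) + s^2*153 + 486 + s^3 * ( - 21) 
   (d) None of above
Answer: c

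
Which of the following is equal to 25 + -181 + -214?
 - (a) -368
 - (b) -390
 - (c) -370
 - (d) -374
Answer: c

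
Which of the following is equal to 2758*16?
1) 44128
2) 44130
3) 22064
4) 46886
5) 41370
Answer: 1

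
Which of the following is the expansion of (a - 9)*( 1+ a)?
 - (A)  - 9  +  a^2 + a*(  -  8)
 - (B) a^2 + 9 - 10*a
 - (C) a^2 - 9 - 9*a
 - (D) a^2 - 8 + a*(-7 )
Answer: A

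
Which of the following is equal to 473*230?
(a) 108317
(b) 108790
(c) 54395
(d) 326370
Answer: b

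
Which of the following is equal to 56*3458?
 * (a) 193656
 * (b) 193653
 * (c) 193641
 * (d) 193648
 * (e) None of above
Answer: d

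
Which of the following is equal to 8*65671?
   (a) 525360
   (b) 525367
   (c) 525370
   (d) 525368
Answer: d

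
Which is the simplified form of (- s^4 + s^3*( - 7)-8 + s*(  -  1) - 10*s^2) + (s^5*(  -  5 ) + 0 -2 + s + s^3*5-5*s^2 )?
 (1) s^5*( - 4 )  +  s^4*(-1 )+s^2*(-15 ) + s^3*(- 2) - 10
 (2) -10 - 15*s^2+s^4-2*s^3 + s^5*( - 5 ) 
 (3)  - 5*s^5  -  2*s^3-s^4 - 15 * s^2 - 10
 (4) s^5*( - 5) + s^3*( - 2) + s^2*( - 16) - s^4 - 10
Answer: 3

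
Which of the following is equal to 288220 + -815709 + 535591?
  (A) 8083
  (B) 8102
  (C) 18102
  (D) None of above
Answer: B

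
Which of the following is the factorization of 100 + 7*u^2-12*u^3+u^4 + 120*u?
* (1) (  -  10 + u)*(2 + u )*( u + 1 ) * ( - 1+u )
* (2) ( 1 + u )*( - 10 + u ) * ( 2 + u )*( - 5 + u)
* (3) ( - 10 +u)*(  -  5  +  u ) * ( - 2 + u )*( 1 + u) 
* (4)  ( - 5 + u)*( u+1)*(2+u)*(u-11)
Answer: 2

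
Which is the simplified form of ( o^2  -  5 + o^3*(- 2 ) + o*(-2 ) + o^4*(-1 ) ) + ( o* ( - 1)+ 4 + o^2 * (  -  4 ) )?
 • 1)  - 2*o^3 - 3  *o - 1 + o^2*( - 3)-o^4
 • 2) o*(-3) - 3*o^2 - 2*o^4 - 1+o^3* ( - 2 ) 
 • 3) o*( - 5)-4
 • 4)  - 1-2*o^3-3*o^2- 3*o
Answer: 1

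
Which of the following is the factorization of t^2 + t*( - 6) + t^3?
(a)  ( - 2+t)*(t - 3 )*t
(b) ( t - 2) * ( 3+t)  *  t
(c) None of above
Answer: b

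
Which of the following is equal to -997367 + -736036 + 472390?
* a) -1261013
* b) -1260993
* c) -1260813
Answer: a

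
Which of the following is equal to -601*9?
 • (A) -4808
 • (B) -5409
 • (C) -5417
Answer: B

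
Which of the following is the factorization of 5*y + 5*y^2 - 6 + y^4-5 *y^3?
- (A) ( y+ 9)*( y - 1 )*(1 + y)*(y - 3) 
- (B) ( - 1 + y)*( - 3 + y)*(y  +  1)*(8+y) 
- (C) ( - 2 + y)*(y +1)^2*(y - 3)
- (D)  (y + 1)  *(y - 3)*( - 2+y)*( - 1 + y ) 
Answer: D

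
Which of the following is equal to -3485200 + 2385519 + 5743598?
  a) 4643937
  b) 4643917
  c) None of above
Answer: b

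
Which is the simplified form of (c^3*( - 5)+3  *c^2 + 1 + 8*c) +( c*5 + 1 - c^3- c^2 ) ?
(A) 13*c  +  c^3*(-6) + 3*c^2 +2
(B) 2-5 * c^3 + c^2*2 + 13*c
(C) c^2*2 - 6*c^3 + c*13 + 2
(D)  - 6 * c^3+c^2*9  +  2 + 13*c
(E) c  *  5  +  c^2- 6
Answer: C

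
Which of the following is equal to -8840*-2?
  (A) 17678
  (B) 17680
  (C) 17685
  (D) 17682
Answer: B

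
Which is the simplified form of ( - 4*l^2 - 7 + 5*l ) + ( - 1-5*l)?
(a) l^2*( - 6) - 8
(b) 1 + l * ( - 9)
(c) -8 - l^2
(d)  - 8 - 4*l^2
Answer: d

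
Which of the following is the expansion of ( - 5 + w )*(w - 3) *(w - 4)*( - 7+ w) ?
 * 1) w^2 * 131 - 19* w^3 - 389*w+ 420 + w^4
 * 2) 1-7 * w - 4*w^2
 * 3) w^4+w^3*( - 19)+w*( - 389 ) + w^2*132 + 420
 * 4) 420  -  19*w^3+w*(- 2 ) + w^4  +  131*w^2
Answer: 1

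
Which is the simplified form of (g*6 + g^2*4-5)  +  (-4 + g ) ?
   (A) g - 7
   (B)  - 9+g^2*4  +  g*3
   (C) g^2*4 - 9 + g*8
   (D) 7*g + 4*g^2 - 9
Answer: D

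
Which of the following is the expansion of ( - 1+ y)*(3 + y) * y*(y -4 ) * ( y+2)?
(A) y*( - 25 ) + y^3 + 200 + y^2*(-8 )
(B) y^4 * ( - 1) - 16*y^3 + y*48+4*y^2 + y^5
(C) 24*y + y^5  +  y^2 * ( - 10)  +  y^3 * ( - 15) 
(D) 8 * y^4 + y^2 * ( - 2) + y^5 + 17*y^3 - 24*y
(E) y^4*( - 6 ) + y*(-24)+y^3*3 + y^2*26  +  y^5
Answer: C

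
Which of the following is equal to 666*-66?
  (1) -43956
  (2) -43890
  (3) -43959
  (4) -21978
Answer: 1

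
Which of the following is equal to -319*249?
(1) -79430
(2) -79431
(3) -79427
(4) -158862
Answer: 2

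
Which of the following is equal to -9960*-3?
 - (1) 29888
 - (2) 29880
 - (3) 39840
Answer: 2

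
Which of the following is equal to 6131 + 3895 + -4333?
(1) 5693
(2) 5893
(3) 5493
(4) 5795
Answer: 1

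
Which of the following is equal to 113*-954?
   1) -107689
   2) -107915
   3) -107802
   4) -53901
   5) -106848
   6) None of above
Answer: 3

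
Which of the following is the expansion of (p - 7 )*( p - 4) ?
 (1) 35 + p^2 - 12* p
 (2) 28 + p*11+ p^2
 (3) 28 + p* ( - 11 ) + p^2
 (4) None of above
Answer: 3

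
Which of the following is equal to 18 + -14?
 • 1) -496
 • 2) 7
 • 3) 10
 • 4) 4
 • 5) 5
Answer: 4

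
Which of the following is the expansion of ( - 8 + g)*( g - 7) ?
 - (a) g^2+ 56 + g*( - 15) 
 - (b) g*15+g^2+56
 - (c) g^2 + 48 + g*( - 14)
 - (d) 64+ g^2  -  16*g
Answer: a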